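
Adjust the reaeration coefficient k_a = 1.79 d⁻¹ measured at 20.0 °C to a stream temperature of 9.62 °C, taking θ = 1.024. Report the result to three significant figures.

k_a ≈ 1.40 d⁻¹

k_a(T₂) = k_a(T₁) · θ^(T₂−T₁) = 1.79 × 1.024^(9.62−20.0)
= 1.79 × 1.024^-10.4 = 1.79 × 0.7818 = 1.399 d⁻¹.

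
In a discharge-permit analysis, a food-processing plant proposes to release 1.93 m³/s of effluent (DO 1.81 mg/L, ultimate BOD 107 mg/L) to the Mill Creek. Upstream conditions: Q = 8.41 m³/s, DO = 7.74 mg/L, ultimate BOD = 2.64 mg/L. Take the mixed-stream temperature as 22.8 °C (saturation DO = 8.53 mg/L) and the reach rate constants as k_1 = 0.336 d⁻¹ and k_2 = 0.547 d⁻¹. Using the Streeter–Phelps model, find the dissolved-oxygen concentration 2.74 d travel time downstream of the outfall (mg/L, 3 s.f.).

Mixed DO = (8.41×7.74 + 1.93×1.81)/(8.41+1.93) = 68.59/10.34 = 6.633 mg/L.
Mixed L₀ = (8.41×2.64 + 1.93×107)/(10.34) = 228.7/10.34 = 22.12 mg/L.
Initial deficit D₀ = C_s − DO₀ = 8.53 − 6.633 = 1.897 mg/L.
D(2.74) = [0.336×22.12/(0.547−0.336)](e^(−0.336×2.74) − e^(−0.547×2.74)) + 1.897 e^(−0.547×2.74)
= 35.22 × (0.3983 − 0.2234) + 1.897 × 0.2234 = 6.583 mg/L.
DO = 8.53 − 6.583 = 1.947 mg/L.

DO ≈ 1.95 mg/L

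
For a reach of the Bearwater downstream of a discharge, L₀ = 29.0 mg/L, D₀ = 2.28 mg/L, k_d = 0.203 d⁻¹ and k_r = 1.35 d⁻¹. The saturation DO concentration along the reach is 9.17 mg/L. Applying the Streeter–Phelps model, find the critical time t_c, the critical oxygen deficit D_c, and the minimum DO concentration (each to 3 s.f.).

t_c ≈ 1.14 d; D_c ≈ 3.46 mg/L; min DO ≈ 5.71 mg/L

At the critical point dD/dt = 0, so k_d L₀ e^(−k_d t) = k_r D. Substituting D(t) from the Streeter–Phelps equation and solving for t gives
t_c = ln[(k_r/k_d)(1 − D₀(k_r−k_d)/(k_d L₀))] / (k_r−k_d).
Here k_r−k_d = 1.147 d⁻¹ and 1 − D₀(k_r−k_d)/(k_d L₀) = 1 − 2.28×1.147/(0.203×29.0) = 0.5558, so
t_c = ln(6.650 × 0.5558) / 1.147 = 1.307 / 1.147 = 1.140 d.
D_c = (k_d/k_r) L₀ e^(−k_d t_c) = (0.203/1.35) × 29.0 × e^(−0.203×1.140) = 0.1504 × 29.0 × 0.7935 = 3.460 mg/L.
Minimum DO = C_s − D_c = 9.17 − 3.460 = 5.710 mg/L.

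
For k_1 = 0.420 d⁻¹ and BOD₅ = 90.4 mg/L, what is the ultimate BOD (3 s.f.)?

BOD₅ = L₀(1 − e^(−5k_1)) ⇒ L₀ = BOD₅ / (1 − e^(−5×0.420))
= 90.4 / (1 − 0.1225) = 90.4 / 0.8775 = 103.0 mg/L.

L₀ ≈ 103 mg/L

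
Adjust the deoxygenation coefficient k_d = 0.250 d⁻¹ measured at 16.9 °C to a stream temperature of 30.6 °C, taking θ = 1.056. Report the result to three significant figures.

k_d(T₂) = k_d(T₁) · θ^(T₂−T₁) = 0.250 × 1.056^(30.6−16.9)
= 0.250 × 1.056^13.7 = 0.250 × 2.110 = 0.5274 d⁻¹.

k_d ≈ 0.527 d⁻¹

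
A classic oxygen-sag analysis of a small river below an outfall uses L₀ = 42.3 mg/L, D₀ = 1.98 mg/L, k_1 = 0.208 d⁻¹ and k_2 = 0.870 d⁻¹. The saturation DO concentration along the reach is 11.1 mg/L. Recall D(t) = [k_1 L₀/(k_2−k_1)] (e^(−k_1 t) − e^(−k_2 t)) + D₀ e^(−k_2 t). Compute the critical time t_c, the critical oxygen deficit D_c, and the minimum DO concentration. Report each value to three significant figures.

t_c ≈ 1.92 d; D_c ≈ 6.79 mg/L; min DO ≈ 4.31 mg/L

With k_2/k_1 = 4.183 and 1 − D₀(k_2−k_1)/(k_1 L₀) = 0.8510,
t_c = ln(4.183 × 0.8510) / (0.870 − 0.208) = ln(3.560) / 0.6620 = 1.270/0.6620 = 1.918 d.
L(t_c) = L₀ e^(−k_1 t_c) = 42.3 × 0.6710 = 28.39 mg/L, and at the critical point k_2 D_c = k_1 L, so D_c = (0.208/0.870) × 28.39 = 6.786 mg/L.
Minimum DO = C_s − D_c = 11.1 − 6.786 = 4.314 mg/L.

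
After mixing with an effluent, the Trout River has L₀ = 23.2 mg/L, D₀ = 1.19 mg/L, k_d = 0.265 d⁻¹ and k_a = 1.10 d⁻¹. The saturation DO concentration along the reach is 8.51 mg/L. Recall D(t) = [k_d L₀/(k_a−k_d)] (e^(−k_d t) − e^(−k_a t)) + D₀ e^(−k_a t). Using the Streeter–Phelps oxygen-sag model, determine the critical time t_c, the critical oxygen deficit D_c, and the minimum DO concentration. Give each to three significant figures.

t_c = [1/(k_a−k_d)] ln[(k_a/k_d)(1 − D₀(k_a−k_d)/(k_d L₀))]
= [1/(1.10−0.265)] ln[(1.10/0.265)(1 − 1.19×0.8350/(0.265×23.2))]
= (1/0.8350) ln[4.151 × 0.8384] = 1.198 × ln(3.480) = 1.198 × 1.247 = 1.493 d.
L(t_c) = L₀ e^(−k_d t_c) = 23.2 × 0.6732 = 15.62 mg/L, and at the critical point k_a D_c = k_d L, so D_c = (0.265/1.10) × 15.62 = 3.762 mg/L.
Minimum DO = C_s − D_c = 8.51 − 3.762 = 4.748 mg/L.

t_c ≈ 1.49 d; D_c ≈ 3.76 mg/L; min DO ≈ 4.75 mg/L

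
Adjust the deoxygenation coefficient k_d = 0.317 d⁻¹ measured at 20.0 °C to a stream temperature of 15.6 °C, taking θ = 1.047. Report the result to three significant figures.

k_d ≈ 0.259 d⁻¹

k_d(T₂) = k_d(T₁) · θ^(T₂−T₁) = 0.317 × 1.047^(15.6−20.0)
= 0.317 × 1.047^-4.40 = 0.317 × 0.8170 = 0.2590 d⁻¹.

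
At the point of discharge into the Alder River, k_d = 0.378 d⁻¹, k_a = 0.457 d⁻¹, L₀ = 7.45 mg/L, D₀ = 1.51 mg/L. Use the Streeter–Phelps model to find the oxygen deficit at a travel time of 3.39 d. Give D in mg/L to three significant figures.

k_d L₀/(k_a−k_d) = 0.378×7.45/(0.457−0.378) = 2.816/0.07900 = 35.65 mg/L.
e^(−k_d t) = e^(−0.378×3.390) = 0.2776; e^(−k_a t) = e^(−0.457×3.390) = 0.2124.
D = 35.65 × (0.2776 − 0.2124) + 1.51 × 0.2124 = 2.325 + 0.3207 = 2.646 mg/L.

D ≈ 2.65 mg/L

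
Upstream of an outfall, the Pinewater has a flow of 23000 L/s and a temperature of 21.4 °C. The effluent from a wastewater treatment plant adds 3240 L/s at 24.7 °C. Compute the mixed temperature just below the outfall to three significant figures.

Flow-weighted mixing: C = (Q_r C_r + Q_w C_w)/(Q_r + Q_w)
= (23000×21.4 + 3240×24.7)/(23000 + 3240) = 572200/26240 = 21.81 °C.

21.8 °C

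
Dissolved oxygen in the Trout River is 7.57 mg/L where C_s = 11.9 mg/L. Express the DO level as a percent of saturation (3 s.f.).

63.6 % saturation

% saturation = C/C_s × 100 = 7.57/11.9 × 100 = 63.6 %.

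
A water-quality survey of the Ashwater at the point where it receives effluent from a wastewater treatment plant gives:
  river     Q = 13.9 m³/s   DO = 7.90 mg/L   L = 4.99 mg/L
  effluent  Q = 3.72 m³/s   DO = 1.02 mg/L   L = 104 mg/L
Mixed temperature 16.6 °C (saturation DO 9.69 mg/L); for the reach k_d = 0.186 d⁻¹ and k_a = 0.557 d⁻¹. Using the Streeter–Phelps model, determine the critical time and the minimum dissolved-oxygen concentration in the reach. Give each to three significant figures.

t_c ≈ 2.18 d; minimum DO ≈ 3.93 mg/L

Mixed DO = (13.9×7.90 + 3.72×1.02)/(13.9+3.72) = 113.6/17.62 = 6.447 mg/L.
Mixed L₀ = (13.9×4.99 + 3.72×104)/(17.62) = 456.2/17.62 = 25.89 mg/L.
Initial deficit D₀ = C_s − DO₀ = 9.69 − 6.447 = 3.243 mg/L.
t_c = (1/0.3710) ln[(0.557/0.186)(1 − 3.243×0.3710/(0.186×25.89))] = 2.695 × ln(2.247) = 2.182 d.
D_c = (0.186/0.557) × 25.89 × e^(−0.186×2.182) = 0.3339 × 25.89 × 0.6664 = 5.762 mg/L.
Minimum DO = 9.69 − 5.762 = 3.928 mg/L.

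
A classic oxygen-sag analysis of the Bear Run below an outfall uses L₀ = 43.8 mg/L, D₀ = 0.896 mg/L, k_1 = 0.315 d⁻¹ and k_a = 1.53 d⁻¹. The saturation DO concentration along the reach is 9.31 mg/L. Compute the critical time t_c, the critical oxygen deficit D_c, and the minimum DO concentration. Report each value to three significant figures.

With k_a/k_1 = 4.857 and 1 − D₀(k_a−k_1)/(k_1 L₀) = 0.9211,
t_c = ln(4.857 × 0.9211) / (1.53 − 0.315) = ln(4.474) / 1.215 = 1.498/1.215 = 1.233 d.
D_c = (k_1/k_a) L₀ e^(−k_1 t_c) = (0.315/1.53) × 43.8 × e^(−0.315×1.233) = 0.2059 × 43.8 × 0.6781 = 6.115 mg/L.
Minimum DO = C_s − D_c = 9.31 − 6.115 = 3.195 mg/L.

t_c ≈ 1.23 d; D_c ≈ 6.12 mg/L; min DO ≈ 3.19 mg/L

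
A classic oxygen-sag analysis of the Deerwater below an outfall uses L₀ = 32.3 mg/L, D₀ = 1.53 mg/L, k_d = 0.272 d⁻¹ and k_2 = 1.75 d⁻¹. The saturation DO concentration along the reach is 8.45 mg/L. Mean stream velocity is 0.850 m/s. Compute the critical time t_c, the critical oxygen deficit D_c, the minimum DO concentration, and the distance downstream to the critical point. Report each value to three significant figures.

At the critical point dD/dt = 0, so k_d L₀ e^(−k_d t) = k_2 D. Substituting D(t) from the Streeter–Phelps equation and solving for t gives
t_c = ln[(k_2/k_d)(1 − D₀(k_2−k_d)/(k_d L₀))] / (k_2−k_d).
Here k_2−k_d = 1.478 d⁻¹ and 1 − D₀(k_2−k_d)/(k_d L₀) = 1 − 1.53×1.478/(0.272×32.3) = 0.7426, so
t_c = ln(6.434 × 0.7426) / 1.478 = 1.564 / 1.478 = 1.058 d.
L(t_c) = L₀ e^(−k_d t_c) = 32.3 × 0.7499 = 24.22 mg/L, and at the critical point k_2 D_c = k_d L, so D_c = (0.272/1.75) × 24.22 = 3.765 mg/L.
Minimum DO = C_s − D_c = 8.45 − 3.765 = 4.685 mg/L.
x_c = v t_c = 0.850 m/s × 1.058 d × 86400 s/d = 77710 m ≈ 77.7 km.

t_c ≈ 1.06 d; D_c ≈ 3.76 mg/L; min DO ≈ 4.69 mg/L; x_c ≈ 77.7 km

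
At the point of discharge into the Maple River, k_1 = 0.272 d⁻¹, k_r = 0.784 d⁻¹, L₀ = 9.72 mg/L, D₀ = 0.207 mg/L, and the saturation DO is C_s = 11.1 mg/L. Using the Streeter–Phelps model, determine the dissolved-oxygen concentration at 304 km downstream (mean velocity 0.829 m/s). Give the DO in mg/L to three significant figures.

DO ≈ 9.65 mg/L

Travel time t = x/v = 304 km / (0.829 m/s) = 304000 m / 0.829 m/s = 366700 s = 4.244 d.
k_1 L₀/(k_r−k_1) = 0.272×9.72/(0.784−0.272) = 2.644/0.5120 = 5.164 mg/L.
e^(−k_1 t) = e^(−0.272×4.244) = 0.3152; e^(−k_r t) = e^(−0.784×4.244) = 0.03588.
D = 5.164 × (0.3152 − 0.03588) + 0.207 × 0.03588 = 1.442 + 0.007428 = 1.450 mg/L.
DO = C_s − D = 11.1 − 1.450 = 9.650 mg/L.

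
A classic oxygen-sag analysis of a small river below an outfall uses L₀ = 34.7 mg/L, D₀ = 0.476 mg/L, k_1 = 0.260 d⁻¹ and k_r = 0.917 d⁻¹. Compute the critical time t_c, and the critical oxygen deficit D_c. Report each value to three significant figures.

At the critical point dD/dt = 0, so k_1 L₀ e^(−k_1 t) = k_r D. Substituting D(t) from the Streeter–Phelps equation and solving for t gives
t_c = ln[(k_r/k_1)(1 − D₀(k_r−k_1)/(k_1 L₀))] / (k_r−k_1).
Here k_r−k_1 = 0.6570 d⁻¹ and 1 − D₀(k_r−k_1)/(k_1 L₀) = 1 − 0.476×0.6570/(0.260×34.7) = 0.9653, so
t_c = ln(3.527 × 0.9653) / 0.6570 = 1.225 / 0.6570 = 1.865 d.
L(t_c) = L₀ e^(−k_1 t_c) = 34.7 × 0.6158 = 21.37 mg/L, and at the critical point k_r D_c = k_1 L, so D_c = (0.260/0.917) × 21.37 = 6.059 mg/L.

t_c ≈ 1.86 d; D_c ≈ 6.06 mg/L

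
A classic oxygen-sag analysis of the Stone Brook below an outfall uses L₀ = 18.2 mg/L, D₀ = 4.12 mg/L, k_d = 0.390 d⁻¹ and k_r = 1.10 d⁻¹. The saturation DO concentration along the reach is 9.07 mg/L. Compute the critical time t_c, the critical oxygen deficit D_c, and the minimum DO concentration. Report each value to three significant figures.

t_c ≈ 0.712 d; D_c ≈ 4.89 mg/L; min DO ≈ 4.18 mg/L

At the critical point dD/dt = 0, so k_d L₀ e^(−k_d t) = k_r D. Substituting D(t) from the Streeter–Phelps equation and solving for t gives
t_c = ln[(k_r/k_d)(1 − D₀(k_r−k_d)/(k_d L₀))] / (k_r−k_d).
Here k_r−k_d = 0.7100 d⁻¹ and 1 − D₀(k_r−k_d)/(k_d L₀) = 1 − 4.12×0.7100/(0.390×18.2) = 0.5879, so
t_c = ln(2.821 × 0.5879) / 0.7100 = 0.5057 / 0.7100 = 0.7122 d.
L(t_c) = L₀ e^(−k_d t_c) = 18.2 × 0.7575 = 13.79 mg/L, and at the critical point k_r D_c = k_d L, so D_c = (0.390/1.10) × 13.79 = 4.888 mg/L.
Minimum DO = C_s − D_c = 9.07 − 4.888 = 4.182 mg/L.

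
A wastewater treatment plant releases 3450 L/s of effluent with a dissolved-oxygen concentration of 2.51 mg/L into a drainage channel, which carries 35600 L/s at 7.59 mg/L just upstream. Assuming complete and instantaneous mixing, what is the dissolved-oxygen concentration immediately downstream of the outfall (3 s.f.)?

Flow-weighted mixing: C = (Q_r C_r + Q_w C_w)/(Q_r + Q_w)
= (35600×7.59 + 3450×2.51)/(35600 + 3450) = 278900/39050 = 7.141 mg/L.

7.14 mg/L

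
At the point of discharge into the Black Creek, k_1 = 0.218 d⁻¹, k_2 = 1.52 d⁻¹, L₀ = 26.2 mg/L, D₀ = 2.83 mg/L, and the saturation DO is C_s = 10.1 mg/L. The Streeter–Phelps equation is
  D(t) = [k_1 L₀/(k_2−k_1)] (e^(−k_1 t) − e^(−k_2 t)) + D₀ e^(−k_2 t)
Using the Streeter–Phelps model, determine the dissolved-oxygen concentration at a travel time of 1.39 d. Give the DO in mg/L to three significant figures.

k_1 L₀/(k_2−k_1) = 0.218×26.2/(1.52−0.218) = 5.712/1.302 = 4.387 mg/L.
e^(−k_1 t) = e^(−0.218×1.390) = 0.7386; e^(−k_2 t) = e^(−1.52×1.390) = 0.1209.
D = 4.387 × (0.7386 − 0.1209) + 2.83 × 0.1209 = 2.710 + 0.3421 = 3.052 mg/L.
DO = C_s − D = 10.1 − 3.052 = 7.048 mg/L.

DO ≈ 7.05 mg/L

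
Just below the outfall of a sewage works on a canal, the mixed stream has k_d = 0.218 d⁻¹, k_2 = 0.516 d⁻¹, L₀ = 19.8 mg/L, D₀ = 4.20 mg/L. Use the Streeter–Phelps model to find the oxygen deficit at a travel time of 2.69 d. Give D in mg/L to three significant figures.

D ≈ 5.49 mg/L

k_d L₀/(k_2−k_d) = 0.218×19.8/(0.516−0.218) = 4.316/0.2980 = 14.48 mg/L.
e^(−k_d t) = e^(−0.218×2.690) = 0.5563; e^(−k_2 t) = e^(−0.516×2.690) = 0.2496.
D = 14.48 × (0.5563 − 0.2496) + 4.20 × 0.2496 = 4.443 + 1.048 = 5.491 mg/L.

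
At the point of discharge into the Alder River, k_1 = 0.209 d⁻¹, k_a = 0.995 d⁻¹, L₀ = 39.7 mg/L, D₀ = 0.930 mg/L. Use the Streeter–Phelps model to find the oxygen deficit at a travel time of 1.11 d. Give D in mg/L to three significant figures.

k_1 L₀/(k_a−k_1) = 0.209×39.7/(0.995−0.209) = 8.297/0.7860 = 10.56 mg/L.
e^(−k_1 t) = e^(−0.209×1.110) = 0.7930; e^(−k_a t) = e^(−0.995×1.110) = 0.3314.
D = 10.56 × (0.7930 − 0.3314) + 0.930 × 0.3314 = 4.872 + 0.3082 = 5.181 mg/L.

D ≈ 5.18 mg/L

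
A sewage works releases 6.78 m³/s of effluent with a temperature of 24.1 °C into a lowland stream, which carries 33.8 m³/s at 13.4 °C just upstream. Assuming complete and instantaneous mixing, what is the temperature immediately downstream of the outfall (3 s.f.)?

15.2 °C

Flow-weighted mixing: C = (Q_r C_r + Q_w C_w)/(Q_r + Q_w)
= (33.8×13.4 + 6.78×24.1)/(33.8 + 6.78) = 616.3/40.58 = 15.19 °C.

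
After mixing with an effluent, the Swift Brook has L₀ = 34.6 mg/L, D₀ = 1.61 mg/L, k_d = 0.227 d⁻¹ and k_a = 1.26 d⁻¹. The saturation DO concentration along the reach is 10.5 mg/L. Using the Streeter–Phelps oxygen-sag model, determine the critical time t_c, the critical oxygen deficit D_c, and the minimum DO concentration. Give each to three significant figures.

t_c ≈ 1.43 d; D_c ≈ 4.51 mg/L; min DO ≈ 5.99 mg/L

t_c = [1/(k_a−k_d)] ln[(k_a/k_d)(1 − D₀(k_a−k_d)/(k_d L₀))]
= [1/(1.26−0.227)] ln[(1.26/0.227)(1 − 1.61×1.033/(0.227×34.6))]
= (1/1.033) ln[5.551 × 0.7882] = 0.9681 × ln(4.375) = 0.9681 × 1.476 = 1.429 d.
D_c = (k_d/k_a) L₀ e^(−k_d t_c) = (0.227/1.26) × 34.6 × e^(−0.227×1.429) = 0.1802 × 34.6 × 0.7230 = 4.507 mg/L.
Minimum DO = C_s − D_c = 10.5 − 4.507 = 5.993 mg/L.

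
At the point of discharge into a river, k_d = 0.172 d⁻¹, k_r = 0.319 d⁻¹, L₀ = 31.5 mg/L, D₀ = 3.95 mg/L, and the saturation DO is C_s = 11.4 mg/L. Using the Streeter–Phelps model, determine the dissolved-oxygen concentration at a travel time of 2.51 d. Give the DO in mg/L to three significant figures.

DO ≈ 2.24 mg/L

k_d L₀/(k_r−k_d) = 0.172×31.5/(0.319−0.172) = 5.418/0.1470 = 36.86 mg/L.
e^(−k_d t) = e^(−0.172×2.510) = 0.6494; e^(−k_r t) = e^(−0.319×2.510) = 0.4490.
D = 36.86 × (0.6494 − 0.4490) + 3.95 × 0.4490 = 7.385 + 1.774 = 9.159 mg/L.
DO = C_s − D = 11.4 − 9.159 = 2.241 mg/L.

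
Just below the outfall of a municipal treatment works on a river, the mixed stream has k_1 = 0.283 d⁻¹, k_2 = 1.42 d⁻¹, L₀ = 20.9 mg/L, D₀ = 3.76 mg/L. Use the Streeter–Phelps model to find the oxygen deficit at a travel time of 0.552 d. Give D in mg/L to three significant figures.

k_1 L₀/(k_2−k_1) = 0.283×20.9/(1.42−0.283) = 5.915/1.137 = 5.202 mg/L.
e^(−k_1 t) = e^(−0.283×0.5520) = 0.8554; e^(−k_2 t) = e^(−1.42×0.5520) = 0.4566.
D = 5.202 × (0.8554 − 0.4566) + 3.76 × 0.4566 = 2.074 + 1.717 = 3.791 mg/L.

D ≈ 3.79 mg/L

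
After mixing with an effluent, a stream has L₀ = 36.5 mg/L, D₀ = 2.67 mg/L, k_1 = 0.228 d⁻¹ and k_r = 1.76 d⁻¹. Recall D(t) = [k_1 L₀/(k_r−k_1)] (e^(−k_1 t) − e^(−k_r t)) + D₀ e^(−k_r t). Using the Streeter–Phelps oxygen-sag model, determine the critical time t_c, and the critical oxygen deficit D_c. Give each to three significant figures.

t_c ≈ 0.893 d; D_c ≈ 3.86 mg/L

t_c = [1/(k_r−k_1)] ln[(k_r/k_1)(1 − D₀(k_r−k_1)/(k_1 L₀))]
= [1/(1.76−0.228)] ln[(1.76/0.228)(1 − 2.67×1.532/(0.228×36.5))]
= (1/1.532) ln[7.719 × 0.5085] = 0.6527 × ln(3.925) = 0.6527 × 1.367 = 0.8926 d.
L(t_c) = L₀ e^(−k_1 t_c) = 36.5 × 0.8159 = 29.78 mg/L, and at the critical point k_r D_c = k_1 L, so D_c = (0.228/1.76) × 29.78 = 3.858 mg/L.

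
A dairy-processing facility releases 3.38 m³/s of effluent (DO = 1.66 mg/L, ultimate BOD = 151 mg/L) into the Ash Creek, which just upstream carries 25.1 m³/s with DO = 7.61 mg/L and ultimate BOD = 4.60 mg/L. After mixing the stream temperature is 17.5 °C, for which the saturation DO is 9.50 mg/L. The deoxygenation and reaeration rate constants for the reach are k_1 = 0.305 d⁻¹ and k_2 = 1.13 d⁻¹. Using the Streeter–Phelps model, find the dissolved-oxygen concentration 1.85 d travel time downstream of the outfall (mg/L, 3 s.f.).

DO ≈ 5.56 mg/L

Mixed DO = (25.1×7.61 + 3.38×1.66)/(25.1+3.38) = 196.6/28.48 = 6.904 mg/L.
Mixed L₀ = (25.1×4.60 + 3.38×151)/(28.48) = 625.8/28.48 = 21.97 mg/L.
Initial deficit D₀ = C_s − DO₀ = 9.50 − 6.904 = 2.596 mg/L.
D(1.85) = [0.305×21.97/(1.13−0.305)](e^(−0.305×1.85) − e^(−1.13×1.85)) + 2.596 e^(−1.13×1.85)
= 8.124 × (0.5688 − 0.1236) + 2.596 × 0.1236 = 3.937 mg/L.
DO = 9.50 − 3.937 = 5.563 mg/L.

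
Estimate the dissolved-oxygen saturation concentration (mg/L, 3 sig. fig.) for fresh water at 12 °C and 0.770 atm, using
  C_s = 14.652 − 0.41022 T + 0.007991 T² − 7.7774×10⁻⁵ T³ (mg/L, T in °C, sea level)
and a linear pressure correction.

C_s ≈ 8.27 mg/L

At sea level: C_s = 14.652 − 0.41022×12 + 0.007991×12² − 7.7774×10⁻⁵×12³ = 10.75 mg/L.
Pressure correction: C_s' = 10.75 × 0.770 = 8.274 mg/L.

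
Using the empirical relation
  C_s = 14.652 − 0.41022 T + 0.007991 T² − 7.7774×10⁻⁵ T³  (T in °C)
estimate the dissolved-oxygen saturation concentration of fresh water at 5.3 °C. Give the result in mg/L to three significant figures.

C_s ≈ 12.7 mg/L

C_s = 14.652 − 0.41022×5.3 + 0.007991×5.3² − 7.7774×10⁻⁵×5.3³ = 12.69 mg/L.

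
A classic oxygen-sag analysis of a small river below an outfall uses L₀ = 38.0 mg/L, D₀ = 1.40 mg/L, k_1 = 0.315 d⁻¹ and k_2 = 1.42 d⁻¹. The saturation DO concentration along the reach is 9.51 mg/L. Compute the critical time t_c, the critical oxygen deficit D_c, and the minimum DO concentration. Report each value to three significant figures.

With k_2/k_1 = 4.508 and 1 − D₀(k_2−k_1)/(k_1 L₀) = 0.8708,
t_c = ln(4.508 × 0.8708) / (1.42 − 0.315) = ln(3.925) / 1.105 = 1.367/1.105 = 1.238 d.
L(t_c) = L₀ e^(−k_1 t_c) = 38.0 × 0.6772 = 25.73 mg/L, and at the critical point k_2 D_c = k_1 L, so D_c = (0.315/1.42) × 25.73 = 5.708 mg/L.
Minimum DO = C_s − D_c = 9.51 − 5.708 = 3.802 mg/L.

t_c ≈ 1.24 d; D_c ≈ 5.71 mg/L; min DO ≈ 3.80 mg/L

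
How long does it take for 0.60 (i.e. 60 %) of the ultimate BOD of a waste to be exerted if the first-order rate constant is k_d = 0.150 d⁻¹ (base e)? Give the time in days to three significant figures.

y/L₀ = 1 − e^(−k_d t) = 0.60 ⇒ e^(−k_d t) = 0.400
t = −ln(0.400) / 0.150 = 0.9163 / 0.150 = 6.109 d.

t ≈ 6.11 d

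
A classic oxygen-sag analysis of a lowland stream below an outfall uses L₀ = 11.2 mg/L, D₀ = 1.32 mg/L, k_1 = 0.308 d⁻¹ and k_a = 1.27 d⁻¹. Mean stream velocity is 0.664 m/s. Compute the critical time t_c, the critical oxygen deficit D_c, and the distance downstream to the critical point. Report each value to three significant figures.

t_c ≈ 0.995 d; D_c ≈ 2.00 mg/L; x_c ≈ 57.1 km

At the critical point dD/dt = 0, so k_1 L₀ e^(−k_1 t) = k_a D. Substituting D(t) from the Streeter–Phelps equation and solving for t gives
t_c = ln[(k_a/k_1)(1 − D₀(k_a−k_1)/(k_1 L₀))] / (k_a−k_1).
Here k_a−k_1 = 0.9620 d⁻¹ and 1 − D₀(k_a−k_1)/(k_1 L₀) = 1 − 1.32×0.9620/(0.308×11.2) = 0.6319, so
t_c = ln(4.123 × 0.6319) / 0.9620 = 0.9576 / 0.9620 = 0.9955 d.
L(t_c) = L₀ e^(−k_1 t_c) = 11.2 × 0.7359 = 8.243 mg/L, and at the critical point k_a D_c = k_1 L, so D_c = (0.308/1.27) × 8.243 = 1.999 mg/L.
x_c = v t_c = 0.664 m/s × 0.9955 d × 86400 s/d = 57110 m ≈ 57.1 km.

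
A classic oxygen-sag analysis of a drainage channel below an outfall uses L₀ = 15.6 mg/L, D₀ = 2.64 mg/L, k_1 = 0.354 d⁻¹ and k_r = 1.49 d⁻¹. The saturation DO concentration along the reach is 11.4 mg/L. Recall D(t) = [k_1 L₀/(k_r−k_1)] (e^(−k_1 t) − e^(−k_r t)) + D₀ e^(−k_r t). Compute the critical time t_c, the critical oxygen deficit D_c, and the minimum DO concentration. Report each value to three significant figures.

At the critical point dD/dt = 0, so k_1 L₀ e^(−k_1 t) = k_r D. Substituting D(t) from the Streeter–Phelps equation and solving for t gives
t_c = ln[(k_r/k_1)(1 − D₀(k_r−k_1)/(k_1 L₀))] / (k_r−k_1).
Here k_r−k_1 = 1.136 d⁻¹ and 1 − D₀(k_r−k_1)/(k_1 L₀) = 1 − 2.64×1.136/(0.354×15.6) = 0.4569, so
t_c = ln(4.209 × 0.4569) / 1.136 = 0.6540 / 1.136 = 0.5757 d.
D_c = (k_1/k_r) L₀ e^(−k_1 t_c) = (0.354/1.49) × 15.6 × e^(−0.354×0.5757) = 0.2376 × 15.6 × 0.8156 = 3.023 mg/L.
Minimum DO = C_s − D_c = 11.4 − 3.023 = 8.377 mg/L.

t_c ≈ 0.576 d; D_c ≈ 3.02 mg/L; min DO ≈ 8.38 mg/L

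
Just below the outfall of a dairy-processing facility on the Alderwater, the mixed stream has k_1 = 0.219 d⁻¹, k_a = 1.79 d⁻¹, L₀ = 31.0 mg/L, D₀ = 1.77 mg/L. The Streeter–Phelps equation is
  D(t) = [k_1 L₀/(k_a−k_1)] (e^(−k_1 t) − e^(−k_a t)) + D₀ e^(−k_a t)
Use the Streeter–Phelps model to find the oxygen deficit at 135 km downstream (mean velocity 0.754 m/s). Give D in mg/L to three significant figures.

Travel time t = x/v = 135 km / (0.754 m/s) = 135000 m / 0.754 m/s = 179000 s = 2.072 d.
k_1 L₀/(k_a−k_1) = 0.219×31.0/(1.79−0.219) = 6.789/1.571 = 4.321 mg/L.
e^(−k_1 t) = e^(−0.219×2.072) = 0.6352; e^(−k_a t) = e^(−1.79×2.072) = 0.02449.
D = 4.321 × (0.6352 − 0.02449) + 1.77 × 0.02449 = 2.639 + 0.04335 = 2.682 mg/L.

D ≈ 2.68 mg/L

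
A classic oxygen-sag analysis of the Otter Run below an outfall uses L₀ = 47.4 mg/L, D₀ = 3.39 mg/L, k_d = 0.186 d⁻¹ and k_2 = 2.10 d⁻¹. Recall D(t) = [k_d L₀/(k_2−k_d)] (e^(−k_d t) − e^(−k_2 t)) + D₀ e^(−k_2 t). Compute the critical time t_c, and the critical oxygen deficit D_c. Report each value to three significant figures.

t_c ≈ 0.571 d; D_c ≈ 3.78 mg/L

With k_2/k_d = 11.29 and 1 − D₀(k_2−k_d)/(k_d L₀) = 0.2640,
t_c = ln(11.29 × 0.2640) / (2.10 − 0.186) = ln(2.981) / 1.914 = 1.092/1.914 = 0.5707 d.
D_c = (k_d/k_2) L₀ e^(−k_d t_c) = (0.186/2.10) × 47.4 × e^(−0.186×0.5707) = 0.08857 × 47.4 × 0.8993 = 3.775 mg/L.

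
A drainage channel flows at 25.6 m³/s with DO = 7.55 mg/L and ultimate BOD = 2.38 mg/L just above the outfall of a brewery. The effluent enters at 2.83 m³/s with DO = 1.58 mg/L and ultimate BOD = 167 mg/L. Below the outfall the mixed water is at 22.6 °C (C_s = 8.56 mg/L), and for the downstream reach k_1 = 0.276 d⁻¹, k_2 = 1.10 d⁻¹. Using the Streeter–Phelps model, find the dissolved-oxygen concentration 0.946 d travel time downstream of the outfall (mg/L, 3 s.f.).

DO ≈ 5.37 mg/L

Mixed DO = (25.6×7.55 + 2.83×1.58)/(25.6+2.83) = 197.8/28.43 = 6.956 mg/L.
Mixed L₀ = (25.6×2.38 + 2.83×167)/(28.43) = 533.5/28.43 = 18.77 mg/L.
Initial deficit D₀ = C_s − DO₀ = 8.56 − 6.956 = 1.604 mg/L.
D(0.946) = [0.276×18.77/(1.10−0.276)](e^(−0.276×0.946) − e^(−1.10×0.946)) + 1.604 e^(−1.10×0.946)
= 6.286 × (0.7702 − 0.3532) + 1.604 × 0.3532 = 3.188 mg/L.
DO = 8.56 − 3.188 = 5.372 mg/L.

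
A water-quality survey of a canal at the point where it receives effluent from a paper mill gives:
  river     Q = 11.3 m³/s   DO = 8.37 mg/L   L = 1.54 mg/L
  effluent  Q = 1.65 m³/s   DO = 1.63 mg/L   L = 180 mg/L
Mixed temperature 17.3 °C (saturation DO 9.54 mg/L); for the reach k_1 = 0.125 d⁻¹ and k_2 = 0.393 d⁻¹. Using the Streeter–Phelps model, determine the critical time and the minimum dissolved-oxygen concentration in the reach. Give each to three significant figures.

Mixed DO = (11.3×8.37 + 1.65×1.63)/(11.3+1.65) = 97.27/12.95 = 7.511 mg/L.
Mixed L₀ = (11.3×1.54 + 1.65×180)/(12.95) = 314.4/12.95 = 24.28 mg/L.
Initial deficit D₀ = C_s − DO₀ = 9.54 − 7.511 = 2.029 mg/L.
t_c = (1/0.2680) ln[(0.393/0.125)(1 − 2.029×0.2680/(0.125×24.28))] = 3.731 × ln(2.581) = 3.538 d.
D_c = (0.125/0.393) × 24.28 × e^(−0.125×3.538) = 0.3181 × 24.28 × 0.6426 = 4.962 mg/L.
Minimum DO = 9.54 − 4.962 = 4.578 mg/L.

t_c ≈ 3.54 d; minimum DO ≈ 4.58 mg/L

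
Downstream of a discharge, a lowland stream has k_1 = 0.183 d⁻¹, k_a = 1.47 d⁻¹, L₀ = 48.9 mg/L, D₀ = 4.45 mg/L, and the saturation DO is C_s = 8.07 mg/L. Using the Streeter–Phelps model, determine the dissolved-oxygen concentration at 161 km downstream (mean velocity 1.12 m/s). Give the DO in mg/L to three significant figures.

Travel time t = x/v = 161 km / (1.12 m/s) = 161000 m / 1.12 m/s = 143800 s = 1.664 d.
k_1 L₀/(k_a−k_1) = 0.183×48.9/(1.47−0.183) = 8.949/1.287 = 6.953 mg/L.
e^(−k_1 t) = e^(−0.183×1.664) = 0.7375; e^(−k_a t) = e^(−1.47×1.664) = 0.08666.
D = 6.953 × (0.7375 − 0.08666) + 4.45 × 0.08666 = 4.525 + 0.3856 = 4.911 mg/L.
DO = C_s − D = 8.07 − 4.911 = 3.159 mg/L.

DO ≈ 3.16 mg/L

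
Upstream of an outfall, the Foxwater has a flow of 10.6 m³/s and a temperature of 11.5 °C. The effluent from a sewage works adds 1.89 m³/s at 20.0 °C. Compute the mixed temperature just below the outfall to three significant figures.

12.8 °C

Flow-weighted mixing: C = (Q_r C_r + Q_w C_w)/(Q_r + Q_w)
= (10.6×11.5 + 1.89×20.0)/(10.6 + 1.89) = 159.7/12.49 = 12.79 °C.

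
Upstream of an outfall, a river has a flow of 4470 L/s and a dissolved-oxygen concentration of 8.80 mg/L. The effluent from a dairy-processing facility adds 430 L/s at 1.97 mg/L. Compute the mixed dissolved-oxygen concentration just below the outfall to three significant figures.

8.20 mg/L

Flow-weighted mixing: C = (Q_r C_r + Q_w C_w)/(Q_r + Q_w)
= (4470×8.80 + 430×1.97)/(4470 + 430) = 40180/4900 = 8.201 mg/L.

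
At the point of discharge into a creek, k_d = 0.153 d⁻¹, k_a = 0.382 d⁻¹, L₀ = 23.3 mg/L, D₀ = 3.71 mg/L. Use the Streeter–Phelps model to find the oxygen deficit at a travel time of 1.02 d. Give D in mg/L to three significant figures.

k_d L₀/(k_a−k_d) = 0.153×23.3/(0.382−0.153) = 3.565/0.2290 = 15.57 mg/L.
e^(−k_d t) = e^(−0.153×1.020) = 0.8555; e^(−k_a t) = e^(−0.382×1.020) = 0.6773.
D = 15.57 × (0.8555 − 0.6773) + 3.71 × 0.6773 = 2.774 + 2.513 = 5.287 mg/L.

D ≈ 5.29 mg/L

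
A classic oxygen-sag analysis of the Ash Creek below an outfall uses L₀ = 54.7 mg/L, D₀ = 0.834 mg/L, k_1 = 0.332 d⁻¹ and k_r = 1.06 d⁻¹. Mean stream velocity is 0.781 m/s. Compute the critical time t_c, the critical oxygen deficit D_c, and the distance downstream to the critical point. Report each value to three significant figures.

t_c ≈ 1.55 d; D_c ≈ 10.2 mg/L; x_c ≈ 104 km

t_c = [1/(k_r−k_1)] ln[(k_r/k_1)(1 − D₀(k_r−k_1)/(k_1 L₀))]
= [1/(1.06−0.332)] ln[(1.06/0.332)(1 − 0.834×0.7280/(0.332×54.7))]
= (1/0.7280) ln[3.193 × 0.9666] = 1.374 × ln(3.086) = 1.374 × 1.127 = 1.548 d.
D_c = (k_1/k_r) L₀ e^(−k_1 t_c) = (0.332/1.06) × 54.7 × e^(−0.332×1.548) = 0.3132 × 54.7 × 0.5982 = 10.25 mg/L.
x_c = v t_c = 0.781 m/s × 1.548 d × 86400 s/d = 104500 m ≈ 104 km.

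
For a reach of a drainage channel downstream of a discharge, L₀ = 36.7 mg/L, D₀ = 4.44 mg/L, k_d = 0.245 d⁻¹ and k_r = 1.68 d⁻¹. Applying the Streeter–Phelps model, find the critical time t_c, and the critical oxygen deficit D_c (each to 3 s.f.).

t_c ≈ 0.482 d; D_c ≈ 4.76 mg/L

With k_r/k_d = 6.857 and 1 − D₀(k_r−k_d)/(k_d L₀) = 0.2914,
t_c = ln(6.857 × 0.2914) / (1.68 − 0.245) = ln(1.998) / 1.435 = 0.6922/1.435 = 0.4824 d.
D_c = (k_d/k_r) L₀ e^(−k_d t_c) = (0.245/1.68) × 36.7 × e^(−0.245×0.4824) = 0.1458 × 36.7 × 0.8885 = 4.755 mg/L.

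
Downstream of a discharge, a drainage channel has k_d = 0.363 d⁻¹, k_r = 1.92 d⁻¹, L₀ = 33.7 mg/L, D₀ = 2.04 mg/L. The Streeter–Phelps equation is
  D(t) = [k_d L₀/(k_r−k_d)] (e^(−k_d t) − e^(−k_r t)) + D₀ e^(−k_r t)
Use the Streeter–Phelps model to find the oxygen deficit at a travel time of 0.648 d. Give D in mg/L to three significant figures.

k_d L₀/(k_r−k_d) = 0.363×33.7/(1.92−0.363) = 12.23/1.557 = 7.857 mg/L.
e^(−k_d t) = e^(−0.363×0.6480) = 0.7904; e^(−k_r t) = e^(−1.92×0.6480) = 0.2882.
D = 7.857 × (0.7904 − 0.2882) + 2.04 × 0.2882 = 3.946 + 0.5879 = 4.534 mg/L.

D ≈ 4.53 mg/L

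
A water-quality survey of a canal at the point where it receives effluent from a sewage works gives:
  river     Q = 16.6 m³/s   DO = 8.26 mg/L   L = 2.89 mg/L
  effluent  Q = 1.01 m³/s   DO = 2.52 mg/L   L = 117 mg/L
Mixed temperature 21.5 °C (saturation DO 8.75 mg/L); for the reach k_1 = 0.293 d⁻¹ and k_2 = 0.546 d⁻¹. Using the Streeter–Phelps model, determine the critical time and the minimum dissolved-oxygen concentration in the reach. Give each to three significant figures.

t_c ≈ 2.15 d; minimum DO ≈ 6.06 mg/L

Mixed DO = (16.6×8.26 + 1.01×2.52)/(16.6+1.01) = 139.7/17.61 = 7.931 mg/L.
Mixed L₀ = (16.6×2.89 + 1.01×117)/(17.61) = 166.1/17.61 = 9.435 mg/L.
Initial deficit D₀ = C_s − DO₀ = 8.75 − 7.931 = 0.8192 mg/L.
t_c = (1/0.2530) ln[(0.546/0.293)(1 − 0.8192×0.2530/(0.293×9.435))] = 3.953 × ln(1.724) = 2.152 d.
D_c = (0.293/0.546) × 9.435 × e^(−0.293×2.152) = 0.5366 × 9.435 × 0.5323 = 2.695 mg/L.
Minimum DO = 8.75 − 2.695 = 6.055 mg/L.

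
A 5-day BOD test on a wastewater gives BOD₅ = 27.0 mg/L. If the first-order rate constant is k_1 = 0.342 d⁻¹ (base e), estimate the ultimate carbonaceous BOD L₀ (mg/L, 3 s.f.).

BOD₅ = L₀(1 − e^(−5k_1)) ⇒ L₀ = BOD₅ / (1 − e^(−5×0.342))
= 27.0 / (1 − 0.1809) = 27.0 / 0.8191 = 32.96 mg/L.

L₀ ≈ 33.0 mg/L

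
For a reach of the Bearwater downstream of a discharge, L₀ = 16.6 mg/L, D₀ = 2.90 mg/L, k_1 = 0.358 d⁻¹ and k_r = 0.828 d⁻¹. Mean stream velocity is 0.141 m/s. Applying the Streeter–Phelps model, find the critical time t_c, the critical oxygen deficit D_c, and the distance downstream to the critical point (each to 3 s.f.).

At the critical point dD/dt = 0, so k_1 L₀ e^(−k_1 t) = k_r D. Substituting D(t) from the Streeter–Phelps equation and solving for t gives
t_c = ln[(k_r/k_1)(1 − D₀(k_r−k_1)/(k_1 L₀))] / (k_r−k_1).
Here k_r−k_1 = 0.4700 d⁻¹ and 1 − D₀(k_r−k_1)/(k_1 L₀) = 1 − 2.90×0.4700/(0.358×16.6) = 0.7706, so
t_c = ln(2.313 × 0.7706) / 0.4700 = 0.5780 / 0.4700 = 1.230 d.
L(t_c) = L₀ e^(−k_1 t_c) = 16.6 × 0.6439 = 10.69 mg/L, and at the critical point k_r D_c = k_1 L, so D_c = (0.358/0.828) × 10.69 = 4.621 mg/L.
x_c = v t_c = 0.141 m/s × 1.230 d × 86400 s/d = 14980 m ≈ 15.0 km.

t_c ≈ 1.23 d; D_c ≈ 4.62 mg/L; x_c ≈ 15.0 km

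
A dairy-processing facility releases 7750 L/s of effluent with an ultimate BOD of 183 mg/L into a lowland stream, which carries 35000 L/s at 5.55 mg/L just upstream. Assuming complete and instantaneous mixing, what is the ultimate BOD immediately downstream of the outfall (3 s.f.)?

Flow-weighted mixing: C = (Q_r C_r + Q_w C_w)/(Q_r + Q_w)
= (35000×5.55 + 7750×183)/(35000 + 7750) = 1.612×10^6/42750 = 37.72 mg/L.

37.7 mg/L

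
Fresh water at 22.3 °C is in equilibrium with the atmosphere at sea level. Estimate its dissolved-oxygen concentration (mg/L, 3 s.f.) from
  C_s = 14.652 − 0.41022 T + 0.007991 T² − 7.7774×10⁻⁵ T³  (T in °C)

C_s ≈ 8.62 mg/L

C_s = 14.652 − 0.41022×22.3 + 0.007991×22.3² − 7.7774×10⁻⁵×22.3³ = 8.615 mg/L.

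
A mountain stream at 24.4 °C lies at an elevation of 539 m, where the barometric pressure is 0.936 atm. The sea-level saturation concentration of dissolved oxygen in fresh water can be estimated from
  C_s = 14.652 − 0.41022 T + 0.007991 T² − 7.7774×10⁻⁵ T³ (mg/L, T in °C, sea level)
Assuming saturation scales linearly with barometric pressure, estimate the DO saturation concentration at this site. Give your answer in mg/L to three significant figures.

C_s ≈ 7.74 mg/L

At sea level: C_s = 14.652 − 0.41022×24.4 + 0.007991×24.4² − 7.7774×10⁻⁵×24.4³ = 8.270 mg/L.
Pressure correction: C_s' = 8.270 × 0.936 = 7.741 mg/L.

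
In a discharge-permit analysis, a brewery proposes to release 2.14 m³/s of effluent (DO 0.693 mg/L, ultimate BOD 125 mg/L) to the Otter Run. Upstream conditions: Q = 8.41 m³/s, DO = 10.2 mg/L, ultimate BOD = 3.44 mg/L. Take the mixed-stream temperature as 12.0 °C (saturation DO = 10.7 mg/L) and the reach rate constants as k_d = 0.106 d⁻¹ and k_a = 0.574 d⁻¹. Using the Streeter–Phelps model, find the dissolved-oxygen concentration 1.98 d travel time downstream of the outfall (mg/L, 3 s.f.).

DO ≈ 6.80 mg/L

Mixed DO = (8.41×10.2 + 2.14×0.693)/(8.41+2.14) = 87.27/10.55 = 8.272 mg/L.
Mixed L₀ = (8.41×3.44 + 2.14×125)/(10.55) = 296.4/10.55 = 28.10 mg/L.
Initial deficit D₀ = C_s − DO₀ = 10.7 − 8.272 = 2.428 mg/L.
D(1.98) = [0.106×28.10/(0.574−0.106)](e^(−0.106×1.98) − e^(−0.574×1.98)) + 2.428 e^(−0.574×1.98)
= 6.364 × (0.8107 − 0.3209) + 2.428 × 0.3209 = 3.896 mg/L.
DO = 10.7 − 3.896 = 6.804 mg/L.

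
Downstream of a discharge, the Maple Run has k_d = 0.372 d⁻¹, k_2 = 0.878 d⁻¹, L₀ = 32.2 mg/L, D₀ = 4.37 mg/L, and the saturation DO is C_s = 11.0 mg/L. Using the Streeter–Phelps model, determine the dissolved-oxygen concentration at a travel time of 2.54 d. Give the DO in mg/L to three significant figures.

DO ≈ 3.87 mg/L

k_d L₀/(k_2−k_d) = 0.372×32.2/(0.878−0.372) = 11.98/0.5060 = 23.67 mg/L.
e^(−k_d t) = e^(−0.372×2.540) = 0.3887; e^(−k_2 t) = e^(−0.878×2.540) = 0.1075.
D = 23.67 × (0.3887 − 0.1075) + 4.37 × 0.1075 = 6.657 + 0.4698 = 7.127 mg/L.
DO = C_s − D = 11.0 − 7.127 = 3.873 mg/L.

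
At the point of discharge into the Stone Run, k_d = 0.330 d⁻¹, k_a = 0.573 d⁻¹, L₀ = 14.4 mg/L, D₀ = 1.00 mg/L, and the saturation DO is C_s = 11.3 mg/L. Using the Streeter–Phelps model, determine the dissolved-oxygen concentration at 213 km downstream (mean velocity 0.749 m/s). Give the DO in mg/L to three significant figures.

Travel time t = x/v = 213 km / (0.749 m/s) = 213000 m / 0.749 m/s = 284400 s = 3.291 d.
k_d L₀/(k_a−k_d) = 0.330×14.4/(0.573−0.330) = 4.752/0.2430 = 19.56 mg/L.
e^(−k_d t) = e^(−0.330×3.291) = 0.3375; e^(−k_a t) = e^(−0.573×3.291) = 0.1517.
D = 19.56 × (0.3375 − 0.1517) + 1.00 × 0.1517 = 3.634 + 0.1517 = 3.786 mg/L.
DO = C_s − D = 11.3 − 3.786 = 7.514 mg/L.

DO ≈ 7.51 mg/L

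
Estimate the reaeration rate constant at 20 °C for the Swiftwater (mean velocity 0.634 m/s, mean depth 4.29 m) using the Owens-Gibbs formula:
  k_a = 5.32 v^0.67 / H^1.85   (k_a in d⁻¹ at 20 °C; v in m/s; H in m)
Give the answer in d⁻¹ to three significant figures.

k_a = 5.32 × 0.634^0.67 / 4.29^1.85 = 5.32 × 0.7369 / 14.79 = 0.2650 d⁻¹.

k_a ≈ 0.265 d⁻¹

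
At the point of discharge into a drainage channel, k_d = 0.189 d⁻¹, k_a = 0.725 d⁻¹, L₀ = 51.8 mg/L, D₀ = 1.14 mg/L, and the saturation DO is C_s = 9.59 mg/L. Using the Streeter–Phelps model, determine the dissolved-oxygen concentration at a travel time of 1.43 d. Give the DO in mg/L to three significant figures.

k_d L₀/(k_a−k_d) = 0.189×51.8/(0.725−0.189) = 9.790/0.5360 = 18.27 mg/L.
e^(−k_d t) = e^(−0.189×1.430) = 0.7632; e^(−k_a t) = e^(−0.725×1.430) = 0.3546.
D = 18.27 × (0.7632 − 0.3546) + 1.14 × 0.3546 = 7.463 + 0.4043 = 7.867 mg/L.
DO = C_s − D = 9.59 − 7.867 = 1.723 mg/L.

DO ≈ 1.72 mg/L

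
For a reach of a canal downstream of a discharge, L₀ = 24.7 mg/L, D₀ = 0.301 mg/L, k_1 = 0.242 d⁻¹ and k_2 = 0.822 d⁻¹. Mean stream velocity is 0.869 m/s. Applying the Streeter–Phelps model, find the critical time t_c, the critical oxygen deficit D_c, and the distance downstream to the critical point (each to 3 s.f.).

With k_2/k_1 = 3.397 and 1 − D₀(k_2−k_1)/(k_1 L₀) = 0.9708,
t_c = ln(3.397 × 0.9708) / (0.822 − 0.242) = ln(3.297) / 0.5800 = 1.193/0.5800 = 2.057 d.
L(t_c) = L₀ e^(−k_1 t_c) = 24.7 × 0.6078 = 15.01 mg/L, and at the critical point k_2 D_c = k_1 L, so D_c = (0.242/0.822) × 15.01 = 4.420 mg/L.
x_c = v t_c = 0.869 m/s × 2.057 d × 86400 s/d = 154500 m ≈ 154 km.

t_c ≈ 2.06 d; D_c ≈ 4.42 mg/L; x_c ≈ 154 km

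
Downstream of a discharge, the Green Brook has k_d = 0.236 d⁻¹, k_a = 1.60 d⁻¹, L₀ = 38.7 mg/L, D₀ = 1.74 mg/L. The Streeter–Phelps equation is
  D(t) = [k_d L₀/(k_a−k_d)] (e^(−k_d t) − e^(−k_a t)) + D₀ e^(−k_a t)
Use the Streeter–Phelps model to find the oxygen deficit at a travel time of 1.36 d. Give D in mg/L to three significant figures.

k_d L₀/(k_a−k_d) = 0.236×38.7/(1.60−0.236) = 9.133/1.364 = 6.696 mg/L.
e^(−k_d t) = e^(−0.236×1.360) = 0.7255; e^(−k_a t) = e^(−1.60×1.360) = 0.1135.
D = 6.696 × (0.7255 − 0.1135) + 1.74 × 0.1135 = 4.098 + 0.1975 = 4.295 mg/L.

D ≈ 4.30 mg/L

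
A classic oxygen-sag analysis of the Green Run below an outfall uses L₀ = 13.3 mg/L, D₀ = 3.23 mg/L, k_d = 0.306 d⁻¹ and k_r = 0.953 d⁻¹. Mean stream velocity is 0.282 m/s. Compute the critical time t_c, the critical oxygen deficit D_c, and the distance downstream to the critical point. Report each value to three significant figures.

t_c ≈ 0.642 d; D_c ≈ 3.51 mg/L; x_c ≈ 15.6 km

With k_r/k_d = 3.114 and 1 − D₀(k_r−k_d)/(k_d L₀) = 0.4865,
t_c = ln(3.114 × 0.4865) / (0.953 − 0.306) = ln(1.515) / 0.6470 = 0.4155/0.6470 = 0.6422 d.
L(t_c) = L₀ e^(−k_d t_c) = 13.3 × 0.8216 = 10.93 mg/L, and at the critical point k_r D_c = k_d L, so D_c = (0.306/0.953) × 10.93 = 3.509 mg/L.
x_c = v t_c = 0.282 m/s × 0.6422 d × 86400 s/d = 15650 m ≈ 15.6 km.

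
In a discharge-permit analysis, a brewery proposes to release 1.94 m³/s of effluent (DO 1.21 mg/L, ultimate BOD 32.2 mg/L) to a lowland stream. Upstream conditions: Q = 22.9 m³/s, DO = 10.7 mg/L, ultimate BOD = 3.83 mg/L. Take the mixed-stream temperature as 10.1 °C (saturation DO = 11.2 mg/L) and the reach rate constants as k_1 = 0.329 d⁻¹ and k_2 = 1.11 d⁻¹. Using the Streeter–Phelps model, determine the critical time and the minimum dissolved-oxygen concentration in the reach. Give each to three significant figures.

Mixed DO = (22.9×10.7 + 1.94×1.21)/(22.9+1.94) = 247.4/24.84 = 9.959 mg/L.
Mixed L₀ = (22.9×3.83 + 1.94×32.2)/(24.84) = 150.2/24.84 = 6.046 mg/L.
Initial deficit D₀ = C_s − DO₀ = 11.2 − 9.959 = 1.241 mg/L.
t_c = (1/0.7810) ln[(1.11/0.329)(1 − 1.241×0.7810/(0.329×6.046))] = 1.280 × ln(1.730) = 0.7015 d.
D_c = (0.329/1.11) × 6.046 × e^(−0.329×0.7015) = 0.2964 × 6.046 × 0.7939 = 1.423 mg/L.
Minimum DO = 11.2 − 1.423 = 9.777 mg/L.

t_c ≈ 0.702 d; minimum DO ≈ 9.78 mg/L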